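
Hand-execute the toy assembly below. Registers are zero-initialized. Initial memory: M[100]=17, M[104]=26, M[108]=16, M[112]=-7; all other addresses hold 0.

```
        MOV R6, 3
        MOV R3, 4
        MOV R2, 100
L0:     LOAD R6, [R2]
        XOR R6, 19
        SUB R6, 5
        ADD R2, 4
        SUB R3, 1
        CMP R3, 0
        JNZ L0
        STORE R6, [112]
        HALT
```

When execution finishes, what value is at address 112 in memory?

after MOV R6, 3: R6=3
after MOV R3, 4: R3=4
after MOV R2, 100: R2=100
after LOAD R6, [R2]: R6=M[100]=17
after XOR R6, 19: R6=17^19=2
after SUB R6, 5: R6=2-5=-3
after ADD R2, 4: R2=100+4=104
after SUB R3, 1: R3=4-1=3
CMP R3, 0  (cmp 3,0)
JNZ L0: taken
after LOAD R6, [R2]: R6=M[104]=26
after XOR R6, 19: R6=26^19=9
after SUB R6, 5: R6=9-5=4
after ADD R2, 4: R2=104+4=108
after SUB R3, 1: R3=3-1=2
CMP R3, 0  (cmp 2,0)
JNZ L0: taken
after LOAD R6, [R2]: R6=M[108]=16
after XOR R6, 19: R6=16^19=3
after SUB R6, 5: R6=3-5=-2
after ADD R2, 4: R2=108+4=112
after SUB R3, 1: R3=2-1=1
CMP R3, 0  (cmp 1,0)
JNZ L0: taken
after LOAD R6, [R2]: R6=M[112]=-7
after XOR R6, 19: R6=(-7)^19=-22
after SUB R6, 5: R6=(-22)-5=-27
after ADD R2, 4: R2=112+4=116
after SUB R3, 1: R3=1-1=0
CMP R3, 0  (cmp 0,0)
JNZ L0: not taken
STORE R6, [112] → M[112]=-27
halt.

-27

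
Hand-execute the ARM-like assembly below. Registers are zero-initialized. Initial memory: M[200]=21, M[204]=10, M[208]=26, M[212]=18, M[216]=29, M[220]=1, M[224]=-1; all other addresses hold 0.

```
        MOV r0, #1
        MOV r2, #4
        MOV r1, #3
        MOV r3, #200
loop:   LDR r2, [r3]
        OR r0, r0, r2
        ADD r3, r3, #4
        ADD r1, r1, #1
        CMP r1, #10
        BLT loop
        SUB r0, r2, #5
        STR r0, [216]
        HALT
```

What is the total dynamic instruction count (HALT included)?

MOV r0, #1 → r0=1
MOV r2, #4 → r2=4
MOV r1, #3 → r1=3
MOV r3, #200 → r3=200
LDR r2, [r3] → r2=M[200]=21
OR r0, r0, r2 → r0=1|21=21
ADD r3, r3, #4 → r3=200+4=204
ADD r1, r1, #1 → r1=3+1=4
CMP r1, #10  (cmp 4,10)
BLT loop: taken
LDR r2, [r3] → r2=M[204]=10
OR r0, r0, r2 → r0=21|10=31
ADD r3, r3, #4 → r3=204+4=208
ADD r1, r1, #1 → r1=4+1=5
CMP r1, #10  (cmp 5,10)
BLT loop: taken
LDR r2, [r3] → r2=M[208]=26
OR r0, r0, r2 → r0=31|26=31
ADD r3, r3, #4 → r3=208+4=212
ADD r1, r1, #1 → r1=5+1=6
CMP r1, #10  (cmp 6,10)
BLT loop: taken
LDR r2, [r3] → r2=M[212]=18
OR r0, r0, r2 → r0=31|18=31
ADD r3, r3, #4 → r3=212+4=216
ADD r1, r1, #1 → r1=6+1=7
CMP r1, #10  (cmp 7,10)
BLT loop: taken
LDR r2, [r3] → r2=M[216]=29
OR r0, r0, r2 → r0=31|29=31
ADD r3, r3, #4 → r3=216+4=220
ADD r1, r1, #1 → r1=7+1=8
CMP r1, #10  (cmp 8,10)
BLT loop: taken
LDR r2, [r3] → r2=M[220]=1
OR r0, r0, r2 → r0=31|1=31
ADD r3, r3, #4 → r3=220+4=224
ADD r1, r1, #1 → r1=8+1=9
CMP r1, #10  (cmp 9,10)
BLT loop: taken
LDR r2, [r3] → r2=M[224]=-1
OR r0, r0, r2 → r0=31|(-1)=-1
ADD r3, r3, #4 → r3=224+4=228
ADD r1, r1, #1 → r1=9+1=10
CMP r1, #10  (cmp 10,10)
BLT loop: not taken
SUB r0, r2, #5 → r0=(-1)-5=-6
STR r0, [216] → M[216]=-6
halt.
Total executed instructions: 49.

49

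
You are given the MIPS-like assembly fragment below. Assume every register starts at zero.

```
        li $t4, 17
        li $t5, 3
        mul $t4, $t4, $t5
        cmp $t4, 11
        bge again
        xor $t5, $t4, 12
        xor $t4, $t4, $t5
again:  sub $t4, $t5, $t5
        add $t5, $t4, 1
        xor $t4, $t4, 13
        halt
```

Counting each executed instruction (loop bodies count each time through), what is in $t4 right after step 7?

li $t4, 17 → $t4=17
li $t5, 3 → $t5=3
mul $t4, $t4, $t5 → $t4=17*3=51
cmp $t4, 11  (cmp 51,11)
bge again: taken
sub $t4, $t5, $t5 → $t4=3-3=0
add $t5, $t4, 1 → $t5=0+1=1
After step 7: $t4 = 0.

0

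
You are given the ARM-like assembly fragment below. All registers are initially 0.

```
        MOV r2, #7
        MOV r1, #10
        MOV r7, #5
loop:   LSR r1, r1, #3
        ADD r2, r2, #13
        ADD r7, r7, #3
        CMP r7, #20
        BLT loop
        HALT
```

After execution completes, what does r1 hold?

MOV r2, #7 → r2=7
MOV r1, #10 → r1=10
MOV r7, #5 → r7=5
LSR r1, r1, #3 → r1=10>>3=1
ADD r2, r2, #13 → r2=7+13=20
ADD r7, r7, #3 → r7=5+3=8
CMP r7, #20  (cmp 8,20)
BLT loop: taken
LSR r1, r1, #3 → r1=1>>3=0
ADD r2, r2, #13 → r2=20+13=33
ADD r7, r7, #3 → r7=8+3=11
CMP r7, #20  (cmp 11,20)
BLT loop: taken
LSR r1, r1, #3 → r1=0>>3=0
ADD r2, r2, #13 → r2=33+13=46
ADD r7, r7, #3 → r7=11+3=14
CMP r7, #20  (cmp 14,20)
BLT loop: taken
LSR r1, r1, #3 → r1=0>>3=0
ADD r2, r2, #13 → r2=46+13=59
ADD r7, r7, #3 → r7=14+3=17
CMP r7, #20  (cmp 17,20)
BLT loop: taken
LSR r1, r1, #3 → r1=0>>3=0
ADD r2, r2, #13 → r2=59+13=72
ADD r7, r7, #3 → r7=17+3=20
CMP r7, #20  (cmp 20,20)
BLT loop: not taken
halt.

0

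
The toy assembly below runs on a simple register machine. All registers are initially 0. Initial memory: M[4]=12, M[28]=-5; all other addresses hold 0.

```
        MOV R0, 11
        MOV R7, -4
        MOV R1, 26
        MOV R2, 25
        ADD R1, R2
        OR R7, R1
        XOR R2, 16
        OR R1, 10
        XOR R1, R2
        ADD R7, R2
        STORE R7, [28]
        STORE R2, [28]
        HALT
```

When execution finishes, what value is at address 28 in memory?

after MOV R0, 11: R0=11
after MOV R7, -4: R7=-4
after MOV R1, 26: R1=26
after MOV R2, 25: R2=25
after ADD R1, R2: R1=26+25=51
after OR R7, R1: R7=(-4)|51=-1
after XOR R2, 16: R2=25^16=9
after OR R1, 10: R1=51|10=59
after XOR R1, R2: R1=59^9=50
after ADD R7, R2: R7=(-1)+9=8
STORE R7, [28] → M[28]=8
STORE R2, [28] → M[28]=9
halt.

9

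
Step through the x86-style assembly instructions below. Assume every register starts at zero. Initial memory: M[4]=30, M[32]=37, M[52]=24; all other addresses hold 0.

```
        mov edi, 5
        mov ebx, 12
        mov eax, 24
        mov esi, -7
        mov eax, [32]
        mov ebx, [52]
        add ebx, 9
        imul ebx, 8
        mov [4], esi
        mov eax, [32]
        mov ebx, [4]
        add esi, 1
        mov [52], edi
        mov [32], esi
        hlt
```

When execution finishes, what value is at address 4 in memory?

after mov edi, 5: edi=5
after mov ebx, 12: ebx=12
after mov eax, 24: eax=24
after mov esi, -7: esi=-7
after mov eax, [32]: eax=M[32]=37
after mov ebx, [52]: ebx=M[52]=24
after add ebx, 9: ebx=24+9=33
after imul ebx, 8: ebx=33*8=264
mov [4], esi → M[4]=-7
after mov eax, [32]: eax=M[32]=37
after mov ebx, [4]: ebx=M[4]=-7
after add esi, 1: esi=(-7)+1=-6
mov [52], edi → M[52]=5
mov [32], esi → M[32]=-6
halt.

-7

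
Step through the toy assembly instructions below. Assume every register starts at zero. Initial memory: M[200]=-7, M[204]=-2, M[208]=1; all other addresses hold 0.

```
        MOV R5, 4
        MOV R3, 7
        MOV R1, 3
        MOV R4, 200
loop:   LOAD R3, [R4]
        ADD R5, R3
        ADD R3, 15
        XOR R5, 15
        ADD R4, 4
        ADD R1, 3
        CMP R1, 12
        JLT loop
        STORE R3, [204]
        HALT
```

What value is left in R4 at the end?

212

after MOV R5, 4: R5=4
after MOV R3, 7: R3=7
after MOV R1, 3: R1=3
after MOV R4, 200: R4=200
after LOAD R3, [R4]: R3=M[200]=-7
after ADD R5, R3: R5=4+(-7)=-3
after ADD R3, 15: R3=(-7)+15=8
after XOR R5, 15: R5=(-3)^15=-14
after ADD R4, 4: R4=200+4=204
after ADD R1, 3: R1=3+3=6
CMP R1, 12  (cmp 6,12)
JLT loop: taken
after LOAD R3, [R4]: R3=M[204]=-2
after ADD R5, R3: R5=(-14)+(-2)=-16
after ADD R3, 15: R3=(-2)+15=13
after XOR R5, 15: R5=(-16)^15=-1
after ADD R4, 4: R4=204+4=208
after ADD R1, 3: R1=6+3=9
CMP R1, 12  (cmp 9,12)
JLT loop: taken
after LOAD R3, [R4]: R3=M[208]=1
after ADD R5, R3: R5=(-1)+1=0
after ADD R3, 15: R3=1+15=16
after XOR R5, 15: R5=0^15=15
after ADD R4, 4: R4=208+4=212
after ADD R1, 3: R1=9+3=12
CMP R1, 12  (cmp 12,12)
JLT loop: not taken
STORE R3, [204] → M[204]=16
halt.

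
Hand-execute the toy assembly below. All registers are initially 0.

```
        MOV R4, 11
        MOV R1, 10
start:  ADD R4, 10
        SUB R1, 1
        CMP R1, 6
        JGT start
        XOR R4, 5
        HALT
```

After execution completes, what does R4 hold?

R4=11
R1=10
R4=11+10=21
R1=10-1=9
CMP R1, 6  (cmp 9,6)
JGT start: taken
R4=21+10=31
R1=9-1=8
CMP R1, 6  (cmp 8,6)
JGT start: taken
R4=31+10=41
R1=8-1=7
CMP R1, 6  (cmp 7,6)
JGT start: taken
R4=41+10=51
R1=7-1=6
CMP R1, 6  (cmp 6,6)
JGT start: not taken
R4=51^5=54
halt.

54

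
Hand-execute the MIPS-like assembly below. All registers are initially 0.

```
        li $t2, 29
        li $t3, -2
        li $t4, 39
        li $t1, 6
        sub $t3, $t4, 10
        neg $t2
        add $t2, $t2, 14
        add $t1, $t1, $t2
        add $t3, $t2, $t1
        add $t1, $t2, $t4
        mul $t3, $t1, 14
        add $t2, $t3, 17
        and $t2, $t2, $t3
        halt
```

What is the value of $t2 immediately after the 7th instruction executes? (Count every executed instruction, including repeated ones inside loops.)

-15

li $t2, 29 → $t2=29
li $t3, -2 → $t3=-2
li $t4, 39 → $t4=39
li $t1, 6 → $t1=6
sub $t3, $t4, 10 → $t3=39-10=29
neg $t2 → $t2=-(29)=-29
add $t2, $t2, 14 → $t2=(-29)+14=-15
After step 7: $t2 = -15.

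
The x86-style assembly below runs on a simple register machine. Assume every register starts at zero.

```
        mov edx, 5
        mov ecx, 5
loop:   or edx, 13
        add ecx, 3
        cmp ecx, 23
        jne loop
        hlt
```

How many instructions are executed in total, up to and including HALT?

after mov edx, 5: edx=5
after mov ecx, 5: ecx=5
after or edx, 13: edx=5|13=13
after add ecx, 3: ecx=5+3=8
cmp ecx, 23  (cmp 8,23)
jne loop: taken
after or edx, 13: edx=13|13=13
after add ecx, 3: ecx=8+3=11
cmp ecx, 23  (cmp 11,23)
jne loop: taken
after or edx, 13: edx=13|13=13
after add ecx, 3: ecx=11+3=14
cmp ecx, 23  (cmp 14,23)
jne loop: taken
after or edx, 13: edx=13|13=13
after add ecx, 3: ecx=14+3=17
cmp ecx, 23  (cmp 17,23)
jne loop: taken
after or edx, 13: edx=13|13=13
after add ecx, 3: ecx=17+3=20
cmp ecx, 23  (cmp 20,23)
jne loop: taken
after or edx, 13: edx=13|13=13
after add ecx, 3: ecx=20+3=23
cmp ecx, 23  (cmp 23,23)
jne loop: not taken
halt.
Total executed instructions: 27.

27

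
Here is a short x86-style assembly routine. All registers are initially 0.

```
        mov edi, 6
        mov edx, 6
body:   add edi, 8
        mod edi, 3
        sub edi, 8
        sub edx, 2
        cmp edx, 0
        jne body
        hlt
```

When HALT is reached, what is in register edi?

edi=6
edx=6
edi=6+8=14
edi=14%3=2
edi=2-8=-6
edx=6-2=4
cmp edx, 0  (cmp 4,0)
jne body: taken
edi=(-6)+8=2
edi=2%3=2
edi=2-8=-6
edx=4-2=2
cmp edx, 0  (cmp 2,0)
jne body: taken
edi=(-6)+8=2
edi=2%3=2
edi=2-8=-6
edx=2-2=0
cmp edx, 0  (cmp 0,0)
jne body: not taken
halt.

-6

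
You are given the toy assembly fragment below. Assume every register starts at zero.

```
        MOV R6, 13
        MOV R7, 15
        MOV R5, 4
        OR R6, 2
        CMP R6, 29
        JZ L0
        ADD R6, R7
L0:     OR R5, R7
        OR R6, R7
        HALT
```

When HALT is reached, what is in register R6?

after MOV R6, 13: R6=13
after MOV R7, 15: R7=15
after MOV R5, 4: R5=4
after OR R6, 2: R6=13|2=15
CMP R6, 29  (cmp 15,29)
JZ L0: not taken
after ADD R6, R7: R6=15+15=30
after OR R5, R7: R5=4|15=15
after OR R6, R7: R6=30|15=31
halt.

31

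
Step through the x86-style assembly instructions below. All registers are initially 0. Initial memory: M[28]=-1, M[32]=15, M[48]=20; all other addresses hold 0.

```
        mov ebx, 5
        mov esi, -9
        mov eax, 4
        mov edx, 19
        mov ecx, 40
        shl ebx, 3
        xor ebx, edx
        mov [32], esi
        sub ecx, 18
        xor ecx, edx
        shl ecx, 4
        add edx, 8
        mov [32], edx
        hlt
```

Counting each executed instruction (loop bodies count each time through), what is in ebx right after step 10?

after mov ebx, 5: ebx=5
after mov esi, -9: esi=-9
after mov eax, 4: eax=4
after mov edx, 19: edx=19
after mov ecx, 40: ecx=40
after shl ebx, 3: ebx=5<<3=40
after xor ebx, edx: ebx=40^19=59
mov [32], esi → M[32]=-9
after sub ecx, 18: ecx=40-18=22
after xor ecx, edx: ecx=22^19=5
After step 10: ebx = 59.

59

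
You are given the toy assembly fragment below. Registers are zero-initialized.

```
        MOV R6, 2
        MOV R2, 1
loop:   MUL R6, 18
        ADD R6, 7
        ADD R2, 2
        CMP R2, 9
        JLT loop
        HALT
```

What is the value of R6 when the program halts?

253177

after MOV R6, 2: R6=2
after MOV R2, 1: R2=1
after MUL R6, 18: R6=2*18=36
after ADD R6, 7: R6=36+7=43
after ADD R2, 2: R2=1+2=3
CMP R2, 9  (cmp 3,9)
JLT loop: taken
after MUL R6, 18: R6=43*18=774
after ADD R6, 7: R6=774+7=781
after ADD R2, 2: R2=3+2=5
CMP R2, 9  (cmp 5,9)
JLT loop: taken
after MUL R6, 18: R6=781*18=14058
after ADD R6, 7: R6=14058+7=14065
after ADD R2, 2: R2=5+2=7
CMP R2, 9  (cmp 7,9)
JLT loop: taken
after MUL R6, 18: R6=14065*18=253170
after ADD R6, 7: R6=253170+7=253177
after ADD R2, 2: R2=7+2=9
CMP R2, 9  (cmp 9,9)
JLT loop: not taken
halt.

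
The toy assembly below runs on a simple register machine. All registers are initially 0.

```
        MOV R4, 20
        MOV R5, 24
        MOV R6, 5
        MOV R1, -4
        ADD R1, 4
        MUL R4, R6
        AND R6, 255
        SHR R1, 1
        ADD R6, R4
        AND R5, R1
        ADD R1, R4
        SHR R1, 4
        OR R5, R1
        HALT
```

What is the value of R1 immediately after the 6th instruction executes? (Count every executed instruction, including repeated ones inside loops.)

MOV R4, 20 → R4=20
MOV R5, 24 → R5=24
MOV R6, 5 → R6=5
MOV R1, -4 → R1=-4
ADD R1, 4 → R1=(-4)+4=0
MUL R4, R6 → R4=20*5=100
After step 6: R1 = 0.

0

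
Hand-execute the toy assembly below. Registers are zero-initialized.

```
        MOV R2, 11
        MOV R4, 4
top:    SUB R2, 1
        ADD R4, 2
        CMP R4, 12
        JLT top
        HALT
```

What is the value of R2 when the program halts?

7

R2=11
R4=4
R2=11-1=10
R4=4+2=6
CMP R4, 12  (cmp 6,12)
JLT top: taken
R2=10-1=9
R4=6+2=8
CMP R4, 12  (cmp 8,12)
JLT top: taken
R2=9-1=8
R4=8+2=10
CMP R4, 12  (cmp 10,12)
JLT top: taken
R2=8-1=7
R4=10+2=12
CMP R4, 12  (cmp 12,12)
JLT top: not taken
halt.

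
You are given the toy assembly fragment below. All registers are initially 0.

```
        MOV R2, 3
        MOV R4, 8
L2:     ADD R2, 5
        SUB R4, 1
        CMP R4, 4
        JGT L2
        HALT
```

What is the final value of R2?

23

after MOV R2, 3: R2=3
after MOV R4, 8: R4=8
after ADD R2, 5: R2=3+5=8
after SUB R4, 1: R4=8-1=7
CMP R4, 4  (cmp 7,4)
JGT L2: taken
after ADD R2, 5: R2=8+5=13
after SUB R4, 1: R4=7-1=6
CMP R4, 4  (cmp 6,4)
JGT L2: taken
after ADD R2, 5: R2=13+5=18
after SUB R4, 1: R4=6-1=5
CMP R4, 4  (cmp 5,4)
JGT L2: taken
after ADD R2, 5: R2=18+5=23
after SUB R4, 1: R4=5-1=4
CMP R4, 4  (cmp 4,4)
JGT L2: not taken
halt.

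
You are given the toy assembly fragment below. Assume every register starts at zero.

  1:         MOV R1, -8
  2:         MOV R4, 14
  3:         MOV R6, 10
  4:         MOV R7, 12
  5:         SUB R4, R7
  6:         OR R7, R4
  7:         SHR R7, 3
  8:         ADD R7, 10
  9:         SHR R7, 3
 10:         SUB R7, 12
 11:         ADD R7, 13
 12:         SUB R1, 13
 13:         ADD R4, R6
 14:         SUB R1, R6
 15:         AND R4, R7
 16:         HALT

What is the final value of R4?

0

MOV R1, -8 → R1=-8
MOV R4, 14 → R4=14
MOV R6, 10 → R6=10
MOV R7, 12 → R7=12
SUB R4, R7 → R4=14-12=2
OR R7, R4 → R7=12|2=14
SHR R7, 3 → R7=14>>3=1
ADD R7, 10 → R7=1+10=11
SHR R7, 3 → R7=11>>3=1
SUB R7, 12 → R7=1-12=-11
ADD R7, 13 → R7=(-11)+13=2
SUB R1, 13 → R1=(-8)-13=-21
ADD R4, R6 → R4=2+10=12
SUB R1, R6 → R1=(-21)-10=-31
AND R4, R7 → R4=12&2=0
halt.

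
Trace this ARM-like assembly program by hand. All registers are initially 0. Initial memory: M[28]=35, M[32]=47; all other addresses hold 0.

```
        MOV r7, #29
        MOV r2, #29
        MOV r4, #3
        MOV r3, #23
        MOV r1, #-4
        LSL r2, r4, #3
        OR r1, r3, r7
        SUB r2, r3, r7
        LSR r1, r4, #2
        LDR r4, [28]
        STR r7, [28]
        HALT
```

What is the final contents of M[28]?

29

after MOV r7, #29: r7=29
after MOV r2, #29: r2=29
after MOV r4, #3: r4=3
after MOV r3, #23: r3=23
after MOV r1, #-4: r1=-4
after LSL r2, r4, #3: r2=3<<3=24
after OR r1, r3, r7: r1=23|29=31
after SUB r2, r3, r7: r2=23-29=-6
after LSR r1, r4, #2: r1=3>>2=0
after LDR r4, [28]: r4=M[28]=35
STR r7, [28] → M[28]=29
halt.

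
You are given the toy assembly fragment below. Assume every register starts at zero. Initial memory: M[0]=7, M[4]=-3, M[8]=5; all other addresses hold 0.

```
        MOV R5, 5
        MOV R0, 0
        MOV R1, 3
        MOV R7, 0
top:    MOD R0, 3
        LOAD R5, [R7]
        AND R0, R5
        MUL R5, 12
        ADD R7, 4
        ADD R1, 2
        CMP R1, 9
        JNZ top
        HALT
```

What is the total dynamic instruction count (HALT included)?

MOV R5, 5 → R5=5
MOV R0, 0 → R0=0
MOV R1, 3 → R1=3
MOV R7, 0 → R7=0
MOD R0, 3 → R0=0%3=0
LOAD R5, [R7] → R5=M[0]=7
AND R0, R5 → R0=0&7=0
MUL R5, 12 → R5=7*12=84
ADD R7, 4 → R7=0+4=4
ADD R1, 2 → R1=3+2=5
CMP R1, 9  (cmp 5,9)
JNZ top: taken
MOD R0, 3 → R0=0%3=0
LOAD R5, [R7] → R5=M[4]=-3
AND R0, R5 → R0=0&(-3)=0
MUL R5, 12 → R5=(-3)*12=-36
ADD R7, 4 → R7=4+4=8
ADD R1, 2 → R1=5+2=7
CMP R1, 9  (cmp 7,9)
JNZ top: taken
MOD R0, 3 → R0=0%3=0
LOAD R5, [R7] → R5=M[8]=5
AND R0, R5 → R0=0&5=0
MUL R5, 12 → R5=5*12=60
ADD R7, 4 → R7=8+4=12
ADD R1, 2 → R1=7+2=9
CMP R1, 9  (cmp 9,9)
JNZ top: not taken
halt.
Total executed instructions: 29.

29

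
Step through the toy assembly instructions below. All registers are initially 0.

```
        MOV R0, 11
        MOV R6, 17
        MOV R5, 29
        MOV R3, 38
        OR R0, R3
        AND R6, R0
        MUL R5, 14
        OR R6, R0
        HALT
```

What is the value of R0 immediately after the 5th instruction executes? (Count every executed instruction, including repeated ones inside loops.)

47

MOV R0, 11 → R0=11
MOV R6, 17 → R6=17
MOV R5, 29 → R5=29
MOV R3, 38 → R3=38
OR R0, R3 → R0=11|38=47
After step 5: R0 = 47.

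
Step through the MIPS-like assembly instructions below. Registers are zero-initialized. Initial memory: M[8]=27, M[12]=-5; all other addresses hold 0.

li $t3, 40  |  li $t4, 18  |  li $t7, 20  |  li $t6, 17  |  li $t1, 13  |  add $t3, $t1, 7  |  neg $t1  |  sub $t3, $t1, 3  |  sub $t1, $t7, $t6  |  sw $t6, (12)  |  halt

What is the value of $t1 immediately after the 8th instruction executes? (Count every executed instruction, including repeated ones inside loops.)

after li $t3, 40: $t3=40
after li $t4, 18: $t4=18
after li $t7, 20: $t7=20
after li $t6, 17: $t6=17
after li $t1, 13: $t1=13
after add $t3, $t1, 7: $t3=13+7=20
after neg $t1: $t1=-(13)=-13
after sub $t3, $t1, 3: $t3=(-13)-3=-16
After step 8: $t1 = -13.

-13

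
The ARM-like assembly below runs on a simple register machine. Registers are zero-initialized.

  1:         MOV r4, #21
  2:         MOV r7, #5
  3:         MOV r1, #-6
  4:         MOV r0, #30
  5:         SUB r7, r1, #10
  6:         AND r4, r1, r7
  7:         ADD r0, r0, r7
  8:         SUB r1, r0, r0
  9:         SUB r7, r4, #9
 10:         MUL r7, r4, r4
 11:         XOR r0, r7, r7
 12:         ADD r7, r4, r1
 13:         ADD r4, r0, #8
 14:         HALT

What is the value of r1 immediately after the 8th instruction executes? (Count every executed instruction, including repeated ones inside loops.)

r4=21
r7=5
r1=-6
r0=30
r7=(-6)-10=-16
r4=(-6)&(-16)=-16
r0=30+(-16)=14
r1=14-14=0
After step 8: r1 = 0.

0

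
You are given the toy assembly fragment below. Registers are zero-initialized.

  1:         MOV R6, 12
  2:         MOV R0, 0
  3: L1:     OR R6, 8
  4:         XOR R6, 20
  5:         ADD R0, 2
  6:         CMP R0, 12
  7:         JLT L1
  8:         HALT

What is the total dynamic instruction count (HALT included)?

33

MOV R6, 12 → R6=12
MOV R0, 0 → R0=0
OR R6, 8 → R6=12|8=12
XOR R6, 20 → R6=12^20=24
ADD R0, 2 → R0=0+2=2
CMP R0, 12  (cmp 2,12)
JLT L1: taken
OR R6, 8 → R6=24|8=24
XOR R6, 20 → R6=24^20=12
ADD R0, 2 → R0=2+2=4
CMP R0, 12  (cmp 4,12)
JLT L1: taken
OR R6, 8 → R6=12|8=12
XOR R6, 20 → R6=12^20=24
ADD R0, 2 → R0=4+2=6
CMP R0, 12  (cmp 6,12)
JLT L1: taken
OR R6, 8 → R6=24|8=24
XOR R6, 20 → R6=24^20=12
ADD R0, 2 → R0=6+2=8
CMP R0, 12  (cmp 8,12)
JLT L1: taken
OR R6, 8 → R6=12|8=12
XOR R6, 20 → R6=12^20=24
ADD R0, 2 → R0=8+2=10
CMP R0, 12  (cmp 10,12)
JLT L1: taken
OR R6, 8 → R6=24|8=24
XOR R6, 20 → R6=24^20=12
ADD R0, 2 → R0=10+2=12
CMP R0, 12  (cmp 12,12)
JLT L1: not taken
halt.
Total executed instructions: 33.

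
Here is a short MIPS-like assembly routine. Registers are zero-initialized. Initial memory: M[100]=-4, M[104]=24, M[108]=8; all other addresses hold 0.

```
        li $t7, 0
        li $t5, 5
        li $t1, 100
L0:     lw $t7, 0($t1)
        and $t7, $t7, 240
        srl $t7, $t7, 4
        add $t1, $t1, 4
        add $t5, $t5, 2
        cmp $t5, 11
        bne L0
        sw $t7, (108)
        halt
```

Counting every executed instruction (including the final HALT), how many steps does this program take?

$t7=0
$t5=5
$t1=100
$t7=M[100]=-4
$t7=(-4)&240=240
$t7=240>>4=15
$t1=100+4=104
$t5=5+2=7
cmp $t5, 11  (cmp 7,11)
bne L0: taken
$t7=M[104]=24
$t7=24&240=16
$t7=16>>4=1
$t1=104+4=108
$t5=7+2=9
cmp $t5, 11  (cmp 9,11)
bne L0: taken
$t7=M[108]=8
$t7=8&240=0
$t7=0>>4=0
$t1=108+4=112
$t5=9+2=11
cmp $t5, 11  (cmp 11,11)
bne L0: not taken
sw $t7, (108) → M[108]=0
halt.
Total executed instructions: 26.

26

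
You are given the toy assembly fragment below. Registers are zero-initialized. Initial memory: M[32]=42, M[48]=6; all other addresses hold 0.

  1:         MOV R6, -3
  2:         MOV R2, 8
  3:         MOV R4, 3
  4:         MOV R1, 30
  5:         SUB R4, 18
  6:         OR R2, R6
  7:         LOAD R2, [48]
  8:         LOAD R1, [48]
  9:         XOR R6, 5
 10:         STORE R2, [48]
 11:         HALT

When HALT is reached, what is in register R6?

-8

after MOV R6, -3: R6=-3
after MOV R2, 8: R2=8
after MOV R4, 3: R4=3
after MOV R1, 30: R1=30
after SUB R4, 18: R4=3-18=-15
after OR R2, R6: R2=8|(-3)=-3
after LOAD R2, [48]: R2=M[48]=6
after LOAD R1, [48]: R1=M[48]=6
after XOR R6, 5: R6=(-3)^5=-8
STORE R2, [48] → M[48]=6
halt.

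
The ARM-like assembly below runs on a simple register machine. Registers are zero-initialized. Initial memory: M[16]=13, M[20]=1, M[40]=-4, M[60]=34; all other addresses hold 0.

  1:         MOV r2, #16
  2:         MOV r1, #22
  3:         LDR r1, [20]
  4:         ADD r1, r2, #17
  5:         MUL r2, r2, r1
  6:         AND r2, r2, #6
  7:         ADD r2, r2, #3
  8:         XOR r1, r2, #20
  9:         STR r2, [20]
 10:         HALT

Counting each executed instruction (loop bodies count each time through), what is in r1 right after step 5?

33

after MOV r2, #16: r2=16
after MOV r1, #22: r1=22
after LDR r1, [20]: r1=M[20]=1
after ADD r1, r2, #17: r1=16+17=33
after MUL r2, r2, r1: r2=16*33=528
After step 5: r1 = 33.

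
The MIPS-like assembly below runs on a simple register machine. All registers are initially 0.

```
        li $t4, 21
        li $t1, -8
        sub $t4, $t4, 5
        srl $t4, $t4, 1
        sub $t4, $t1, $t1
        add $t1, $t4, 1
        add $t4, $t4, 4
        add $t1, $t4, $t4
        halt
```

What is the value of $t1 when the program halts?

li $t4, 21 → $t4=21
li $t1, -8 → $t1=-8
sub $t4, $t4, 5 → $t4=21-5=16
srl $t4, $t4, 1 → $t4=16>>1=8
sub $t4, $t1, $t1 → $t4=(-8)-(-8)=0
add $t1, $t4, 1 → $t1=0+1=1
add $t4, $t4, 4 → $t4=0+4=4
add $t1, $t4, $t4 → $t1=4+4=8
halt.

8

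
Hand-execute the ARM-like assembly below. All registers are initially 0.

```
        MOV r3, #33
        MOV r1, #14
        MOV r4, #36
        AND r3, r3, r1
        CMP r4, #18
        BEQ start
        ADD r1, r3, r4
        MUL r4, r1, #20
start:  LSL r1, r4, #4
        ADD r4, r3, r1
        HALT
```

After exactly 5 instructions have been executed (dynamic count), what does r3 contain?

after MOV r3, #33: r3=33
after MOV r1, #14: r1=14
after MOV r4, #36: r4=36
after AND r3, r3, r1: r3=33&14=0
CMP r4, #18  (cmp 36,18)
After step 5: r3 = 0.

0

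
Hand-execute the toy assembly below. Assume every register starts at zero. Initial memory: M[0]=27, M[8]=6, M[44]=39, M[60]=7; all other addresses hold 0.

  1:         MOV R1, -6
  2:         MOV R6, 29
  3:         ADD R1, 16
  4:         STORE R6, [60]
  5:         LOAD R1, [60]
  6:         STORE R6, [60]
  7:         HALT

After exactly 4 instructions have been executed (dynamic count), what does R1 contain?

10

after MOV R1, -6: R1=-6
after MOV R6, 29: R6=29
after ADD R1, 16: R1=(-6)+16=10
STORE R6, [60] → M[60]=29
After step 4: R1 = 10.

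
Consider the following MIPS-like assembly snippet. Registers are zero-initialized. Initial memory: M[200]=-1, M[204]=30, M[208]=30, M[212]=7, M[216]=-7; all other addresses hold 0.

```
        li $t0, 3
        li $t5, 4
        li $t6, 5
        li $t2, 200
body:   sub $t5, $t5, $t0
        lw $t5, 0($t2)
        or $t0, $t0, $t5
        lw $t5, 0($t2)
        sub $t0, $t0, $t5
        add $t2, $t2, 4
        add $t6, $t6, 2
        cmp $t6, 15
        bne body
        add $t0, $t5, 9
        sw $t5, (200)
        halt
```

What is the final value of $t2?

li $t0, 3 → $t0=3
li $t5, 4 → $t5=4
li $t6, 5 → $t6=5
li $t2, 200 → $t2=200
sub $t5, $t5, $t0 → $t5=4-3=1
lw $t5, 0($t2) → $t5=M[200]=-1
or $t0, $t0, $t5 → $t0=3|(-1)=-1
lw $t5, 0($t2) → $t5=M[200]=-1
sub $t0, $t0, $t5 → $t0=(-1)-(-1)=0
add $t2, $t2, 4 → $t2=200+4=204
add $t6, $t6, 2 → $t6=5+2=7
cmp $t6, 15  (cmp 7,15)
bne body: taken
sub $t5, $t5, $t0 → $t5=(-1)-0=-1
lw $t5, 0($t2) → $t5=M[204]=30
or $t0, $t0, $t5 → $t0=0|30=30
lw $t5, 0($t2) → $t5=M[204]=30
sub $t0, $t0, $t5 → $t0=30-30=0
add $t2, $t2, 4 → $t2=204+4=208
add $t6, $t6, 2 → $t6=7+2=9
cmp $t6, 15  (cmp 9,15)
bne body: taken
sub $t5, $t5, $t0 → $t5=30-0=30
lw $t5, 0($t2) → $t5=M[208]=30
or $t0, $t0, $t5 → $t0=0|30=30
lw $t5, 0($t2) → $t5=M[208]=30
sub $t0, $t0, $t5 → $t0=30-30=0
add $t2, $t2, 4 → $t2=208+4=212
add $t6, $t6, 2 → $t6=9+2=11
cmp $t6, 15  (cmp 11,15)
bne body: taken
sub $t5, $t5, $t0 → $t5=30-0=30
lw $t5, 0($t2) → $t5=M[212]=7
or $t0, $t0, $t5 → $t0=0|7=7
lw $t5, 0($t2) → $t5=M[212]=7
sub $t0, $t0, $t5 → $t0=7-7=0
add $t2, $t2, 4 → $t2=212+4=216
add $t6, $t6, 2 → $t6=11+2=13
cmp $t6, 15  (cmp 13,15)
bne body: taken
sub $t5, $t5, $t0 → $t5=7-0=7
lw $t5, 0($t2) → $t5=M[216]=-7
or $t0, $t0, $t5 → $t0=0|(-7)=-7
lw $t5, 0($t2) → $t5=M[216]=-7
sub $t0, $t0, $t5 → $t0=(-7)-(-7)=0
add $t2, $t2, 4 → $t2=216+4=220
add $t6, $t6, 2 → $t6=13+2=15
cmp $t6, 15  (cmp 15,15)
bne body: not taken
add $t0, $t5, 9 → $t0=(-7)+9=2
sw $t5, (200) → M[200]=-7
halt.

220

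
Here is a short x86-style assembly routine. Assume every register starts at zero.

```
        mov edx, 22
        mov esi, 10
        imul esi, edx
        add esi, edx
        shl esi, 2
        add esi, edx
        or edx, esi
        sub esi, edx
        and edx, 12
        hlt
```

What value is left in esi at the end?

0

mov edx, 22 → edx=22
mov esi, 10 → esi=10
imul esi, edx → esi=10*22=220
add esi, edx → esi=220+22=242
shl esi, 2 → esi=242<<2=968
add esi, edx → esi=968+22=990
or edx, esi → edx=22|990=990
sub esi, edx → esi=990-990=0
and edx, 12 → edx=990&12=12
halt.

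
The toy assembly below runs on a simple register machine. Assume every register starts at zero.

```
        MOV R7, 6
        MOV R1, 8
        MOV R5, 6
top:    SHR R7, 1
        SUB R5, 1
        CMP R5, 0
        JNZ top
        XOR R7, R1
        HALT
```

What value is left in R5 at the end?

0

MOV R7, 6 → R7=6
MOV R1, 8 → R1=8
MOV R5, 6 → R5=6
SHR R7, 1 → R7=6>>1=3
SUB R5, 1 → R5=6-1=5
CMP R5, 0  (cmp 5,0)
JNZ top: taken
SHR R7, 1 → R7=3>>1=1
SUB R5, 1 → R5=5-1=4
CMP R5, 0  (cmp 4,0)
JNZ top: taken
SHR R7, 1 → R7=1>>1=0
SUB R5, 1 → R5=4-1=3
CMP R5, 0  (cmp 3,0)
JNZ top: taken
SHR R7, 1 → R7=0>>1=0
SUB R5, 1 → R5=3-1=2
CMP R5, 0  (cmp 2,0)
JNZ top: taken
SHR R7, 1 → R7=0>>1=0
SUB R5, 1 → R5=2-1=1
CMP R5, 0  (cmp 1,0)
JNZ top: taken
SHR R7, 1 → R7=0>>1=0
SUB R5, 1 → R5=1-1=0
CMP R5, 0  (cmp 0,0)
JNZ top: not taken
XOR R7, R1 → R7=0^8=8
halt.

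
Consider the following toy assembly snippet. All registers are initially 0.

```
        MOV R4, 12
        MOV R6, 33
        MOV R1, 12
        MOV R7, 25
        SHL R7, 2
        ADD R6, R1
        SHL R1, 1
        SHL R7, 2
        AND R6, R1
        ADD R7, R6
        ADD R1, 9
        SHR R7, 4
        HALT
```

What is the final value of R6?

MOV R4, 12 → R4=12
MOV R6, 33 → R6=33
MOV R1, 12 → R1=12
MOV R7, 25 → R7=25
SHL R7, 2 → R7=25<<2=100
ADD R6, R1 → R6=33+12=45
SHL R1, 1 → R1=12<<1=24
SHL R7, 2 → R7=100<<2=400
AND R6, R1 → R6=45&24=8
ADD R7, R6 → R7=400+8=408
ADD R1, 9 → R1=24+9=33
SHR R7, 4 → R7=408>>4=25
halt.

8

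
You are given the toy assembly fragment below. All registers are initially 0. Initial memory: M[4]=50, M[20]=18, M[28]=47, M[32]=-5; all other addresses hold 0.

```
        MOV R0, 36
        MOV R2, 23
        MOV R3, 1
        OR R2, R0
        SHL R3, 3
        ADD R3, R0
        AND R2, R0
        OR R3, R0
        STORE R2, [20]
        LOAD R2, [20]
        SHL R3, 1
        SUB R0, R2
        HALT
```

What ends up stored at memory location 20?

MOV R0, 36 → R0=36
MOV R2, 23 → R2=23
MOV R3, 1 → R3=1
OR R2, R0 → R2=23|36=55
SHL R3, 3 → R3=1<<3=8
ADD R3, R0 → R3=8+36=44
AND R2, R0 → R2=55&36=36
OR R3, R0 → R3=44|36=44
STORE R2, [20] → M[20]=36
LOAD R2, [20] → R2=M[20]=36
SHL R3, 1 → R3=44<<1=88
SUB R0, R2 → R0=36-36=0
halt.

36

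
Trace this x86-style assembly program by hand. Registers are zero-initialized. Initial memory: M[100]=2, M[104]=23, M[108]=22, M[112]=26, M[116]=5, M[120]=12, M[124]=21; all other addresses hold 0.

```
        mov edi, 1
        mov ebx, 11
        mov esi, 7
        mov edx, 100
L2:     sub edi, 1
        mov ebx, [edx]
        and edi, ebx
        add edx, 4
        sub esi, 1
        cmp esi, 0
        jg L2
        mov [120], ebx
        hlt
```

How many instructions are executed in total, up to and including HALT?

55

mov edi, 1 → edi=1
mov ebx, 11 → ebx=11
mov esi, 7 → esi=7
mov edx, 100 → edx=100
sub edi, 1 → edi=1-1=0
mov ebx, [edx] → ebx=M[100]=2
and edi, ebx → edi=0&2=0
add edx, 4 → edx=100+4=104
sub esi, 1 → esi=7-1=6
cmp esi, 0  (cmp 6,0)
jg L2: taken
sub edi, 1 → edi=0-1=-1
mov ebx, [edx] → ebx=M[104]=23
and edi, ebx → edi=(-1)&23=23
add edx, 4 → edx=104+4=108
sub esi, 1 → esi=6-1=5
cmp esi, 0  (cmp 5,0)
jg L2: taken
sub edi, 1 → edi=23-1=22
mov ebx, [edx] → ebx=M[108]=22
and edi, ebx → edi=22&22=22
add edx, 4 → edx=108+4=112
sub esi, 1 → esi=5-1=4
cmp esi, 0  (cmp 4,0)
jg L2: taken
sub edi, 1 → edi=22-1=21
mov ebx, [edx] → ebx=M[112]=26
and edi, ebx → edi=21&26=16
add edx, 4 → edx=112+4=116
sub esi, 1 → esi=4-1=3
cmp esi, 0  (cmp 3,0)
jg L2: taken
sub edi, 1 → edi=16-1=15
mov ebx, [edx] → ebx=M[116]=5
and edi, ebx → edi=15&5=5
add edx, 4 → edx=116+4=120
sub esi, 1 → esi=3-1=2
cmp esi, 0  (cmp 2,0)
jg L2: taken
sub edi, 1 → edi=5-1=4
mov ebx, [edx] → ebx=M[120]=12
and edi, ebx → edi=4&12=4
add edx, 4 → edx=120+4=124
sub esi, 1 → esi=2-1=1
cmp esi, 0  (cmp 1,0)
jg L2: taken
sub edi, 1 → edi=4-1=3
mov ebx, [edx] → ebx=M[124]=21
and edi, ebx → edi=3&21=1
add edx, 4 → edx=124+4=128
sub esi, 1 → esi=1-1=0
cmp esi, 0  (cmp 0,0)
jg L2: not taken
mov [120], ebx → M[120]=21
halt.
Total executed instructions: 55.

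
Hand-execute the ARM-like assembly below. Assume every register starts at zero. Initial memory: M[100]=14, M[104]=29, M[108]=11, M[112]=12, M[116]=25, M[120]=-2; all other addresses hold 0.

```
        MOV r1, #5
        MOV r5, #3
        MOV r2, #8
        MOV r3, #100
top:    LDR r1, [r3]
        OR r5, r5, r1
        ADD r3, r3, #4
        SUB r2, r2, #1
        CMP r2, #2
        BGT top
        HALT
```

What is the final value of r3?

124

r1=5
r5=3
r2=8
r3=100
r1=M[100]=14
r5=3|14=15
r3=100+4=104
r2=8-1=7
CMP r2, #2  (cmp 7,2)
BGT top: taken
r1=M[104]=29
r5=15|29=31
r3=104+4=108
r2=7-1=6
CMP r2, #2  (cmp 6,2)
BGT top: taken
r1=M[108]=11
r5=31|11=31
r3=108+4=112
r2=6-1=5
CMP r2, #2  (cmp 5,2)
BGT top: taken
r1=M[112]=12
r5=31|12=31
r3=112+4=116
r2=5-1=4
CMP r2, #2  (cmp 4,2)
BGT top: taken
r1=M[116]=25
r5=31|25=31
r3=116+4=120
r2=4-1=3
CMP r2, #2  (cmp 3,2)
BGT top: taken
r1=M[120]=-2
r5=31|(-2)=-1
r3=120+4=124
r2=3-1=2
CMP r2, #2  (cmp 2,2)
BGT top: not taken
halt.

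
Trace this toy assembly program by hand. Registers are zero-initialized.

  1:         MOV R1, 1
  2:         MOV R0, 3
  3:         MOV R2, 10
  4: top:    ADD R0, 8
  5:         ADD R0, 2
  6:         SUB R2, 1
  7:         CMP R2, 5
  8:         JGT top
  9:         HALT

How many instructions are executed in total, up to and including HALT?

29

MOV R1, 1 → R1=1
MOV R0, 3 → R0=3
MOV R2, 10 → R2=10
ADD R0, 8 → R0=3+8=11
ADD R0, 2 → R0=11+2=13
SUB R2, 1 → R2=10-1=9
CMP R2, 5  (cmp 9,5)
JGT top: taken
ADD R0, 8 → R0=13+8=21
ADD R0, 2 → R0=21+2=23
SUB R2, 1 → R2=9-1=8
CMP R2, 5  (cmp 8,5)
JGT top: taken
ADD R0, 8 → R0=23+8=31
ADD R0, 2 → R0=31+2=33
SUB R2, 1 → R2=8-1=7
CMP R2, 5  (cmp 7,5)
JGT top: taken
ADD R0, 8 → R0=33+8=41
ADD R0, 2 → R0=41+2=43
SUB R2, 1 → R2=7-1=6
CMP R2, 5  (cmp 6,5)
JGT top: taken
ADD R0, 8 → R0=43+8=51
ADD R0, 2 → R0=51+2=53
SUB R2, 1 → R2=6-1=5
CMP R2, 5  (cmp 5,5)
JGT top: not taken
halt.
Total executed instructions: 29.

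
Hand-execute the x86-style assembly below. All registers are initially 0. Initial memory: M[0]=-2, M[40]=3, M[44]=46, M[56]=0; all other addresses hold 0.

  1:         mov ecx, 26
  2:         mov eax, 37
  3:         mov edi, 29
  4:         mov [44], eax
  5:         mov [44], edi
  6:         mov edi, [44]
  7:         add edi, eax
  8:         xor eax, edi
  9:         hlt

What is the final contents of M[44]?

mov ecx, 26 → ecx=26
mov eax, 37 → eax=37
mov edi, 29 → edi=29
mov [44], eax → M[44]=37
mov [44], edi → M[44]=29
mov edi, [44] → edi=M[44]=29
add edi, eax → edi=29+37=66
xor eax, edi → eax=37^66=103
halt.

29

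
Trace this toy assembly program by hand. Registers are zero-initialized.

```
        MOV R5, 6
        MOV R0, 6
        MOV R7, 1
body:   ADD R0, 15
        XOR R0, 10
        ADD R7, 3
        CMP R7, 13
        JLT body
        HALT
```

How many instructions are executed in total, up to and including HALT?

MOV R5, 6 → R5=6
MOV R0, 6 → R0=6
MOV R7, 1 → R7=1
ADD R0, 15 → R0=6+15=21
XOR R0, 10 → R0=21^10=31
ADD R7, 3 → R7=1+3=4
CMP R7, 13  (cmp 4,13)
JLT body: taken
ADD R0, 15 → R0=31+15=46
XOR R0, 10 → R0=46^10=36
ADD R7, 3 → R7=4+3=7
CMP R7, 13  (cmp 7,13)
JLT body: taken
ADD R0, 15 → R0=36+15=51
XOR R0, 10 → R0=51^10=57
ADD R7, 3 → R7=7+3=10
CMP R7, 13  (cmp 10,13)
JLT body: taken
ADD R0, 15 → R0=57+15=72
XOR R0, 10 → R0=72^10=66
ADD R7, 3 → R7=10+3=13
CMP R7, 13  (cmp 13,13)
JLT body: not taken
halt.
Total executed instructions: 24.

24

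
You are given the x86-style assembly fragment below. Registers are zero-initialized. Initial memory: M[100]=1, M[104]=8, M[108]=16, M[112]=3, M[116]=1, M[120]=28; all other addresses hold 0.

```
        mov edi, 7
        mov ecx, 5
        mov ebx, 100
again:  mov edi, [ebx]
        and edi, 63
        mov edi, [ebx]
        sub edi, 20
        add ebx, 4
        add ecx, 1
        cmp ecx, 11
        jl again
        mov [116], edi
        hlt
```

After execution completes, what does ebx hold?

124

mov edi, 7 → edi=7
mov ecx, 5 → ecx=5
mov ebx, 100 → ebx=100
mov edi, [ebx] → edi=M[100]=1
and edi, 63 → edi=1&63=1
mov edi, [ebx] → edi=M[100]=1
sub edi, 20 → edi=1-20=-19
add ebx, 4 → ebx=100+4=104
add ecx, 1 → ecx=5+1=6
cmp ecx, 11  (cmp 6,11)
jl again: taken
mov edi, [ebx] → edi=M[104]=8
and edi, 63 → edi=8&63=8
mov edi, [ebx] → edi=M[104]=8
sub edi, 20 → edi=8-20=-12
add ebx, 4 → ebx=104+4=108
add ecx, 1 → ecx=6+1=7
cmp ecx, 11  (cmp 7,11)
jl again: taken
mov edi, [ebx] → edi=M[108]=16
and edi, 63 → edi=16&63=16
mov edi, [ebx] → edi=M[108]=16
sub edi, 20 → edi=16-20=-4
add ebx, 4 → ebx=108+4=112
add ecx, 1 → ecx=7+1=8
cmp ecx, 11  (cmp 8,11)
jl again: taken
mov edi, [ebx] → edi=M[112]=3
and edi, 63 → edi=3&63=3
mov edi, [ebx] → edi=M[112]=3
sub edi, 20 → edi=3-20=-17
add ebx, 4 → ebx=112+4=116
add ecx, 1 → ecx=8+1=9
cmp ecx, 11  (cmp 9,11)
jl again: taken
mov edi, [ebx] → edi=M[116]=1
and edi, 63 → edi=1&63=1
mov edi, [ebx] → edi=M[116]=1
sub edi, 20 → edi=1-20=-19
add ebx, 4 → ebx=116+4=120
add ecx, 1 → ecx=9+1=10
cmp ecx, 11  (cmp 10,11)
jl again: taken
mov edi, [ebx] → edi=M[120]=28
and edi, 63 → edi=28&63=28
mov edi, [ebx] → edi=M[120]=28
sub edi, 20 → edi=28-20=8
add ebx, 4 → ebx=120+4=124
add ecx, 1 → ecx=10+1=11
cmp ecx, 11  (cmp 11,11)
jl again: not taken
mov [116], edi → M[116]=8
halt.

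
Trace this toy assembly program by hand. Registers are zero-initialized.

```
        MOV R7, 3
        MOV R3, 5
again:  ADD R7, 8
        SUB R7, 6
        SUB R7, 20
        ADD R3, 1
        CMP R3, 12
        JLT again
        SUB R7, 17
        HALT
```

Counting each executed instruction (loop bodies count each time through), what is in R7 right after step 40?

-103

after MOV R7, 3: R7=3
after MOV R3, 5: R3=5
after ADD R7, 8: R7=3+8=11
after SUB R7, 6: R7=11-6=5
after SUB R7, 20: R7=5-20=-15
after ADD R3, 1: R3=5+1=6
CMP R3, 12  (cmp 6,12)
JLT again: taken
after ADD R7, 8: R7=(-15)+8=-7
after SUB R7, 6: R7=(-7)-6=-13
after SUB R7, 20: R7=(-13)-20=-33
after ADD R3, 1: R3=6+1=7
CMP R3, 12  (cmp 7,12)
JLT again: taken
after ADD R7, 8: R7=(-33)+8=-25
after SUB R7, 6: R7=(-25)-6=-31
after SUB R7, 20: R7=(-31)-20=-51
after ADD R3, 1: R3=7+1=8
CMP R3, 12  (cmp 8,12)
JLT again: taken
after ADD R7, 8: R7=(-51)+8=-43
after SUB R7, 6: R7=(-43)-6=-49
after SUB R7, 20: R7=(-49)-20=-69
after ADD R3, 1: R3=8+1=9
CMP R3, 12  (cmp 9,12)
JLT again: taken
after ADD R7, 8: R7=(-69)+8=-61
after SUB R7, 6: R7=(-61)-6=-67
after SUB R7, 20: R7=(-67)-20=-87
after ADD R3, 1: R3=9+1=10
CMP R3, 12  (cmp 10,12)
JLT again: taken
after ADD R7, 8: R7=(-87)+8=-79
after SUB R7, 6: R7=(-79)-6=-85
after SUB R7, 20: R7=(-85)-20=-105
after ADD R3, 1: R3=10+1=11
CMP R3, 12  (cmp 11,12)
JLT again: taken
after ADD R7, 8: R7=(-105)+8=-97
after SUB R7, 6: R7=(-97)-6=-103
After step 40: R7 = -103.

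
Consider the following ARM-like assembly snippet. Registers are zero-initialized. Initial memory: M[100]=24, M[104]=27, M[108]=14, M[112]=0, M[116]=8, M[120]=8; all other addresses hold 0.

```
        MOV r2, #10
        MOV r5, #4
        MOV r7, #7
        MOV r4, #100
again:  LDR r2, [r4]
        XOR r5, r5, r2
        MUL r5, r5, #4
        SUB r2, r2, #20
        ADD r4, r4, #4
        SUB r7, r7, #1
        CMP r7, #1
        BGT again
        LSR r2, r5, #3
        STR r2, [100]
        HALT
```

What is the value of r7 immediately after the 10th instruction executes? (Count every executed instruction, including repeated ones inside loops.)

after MOV r2, #10: r2=10
after MOV r5, #4: r5=4
after MOV r7, #7: r7=7
after MOV r4, #100: r4=100
after LDR r2, [r4]: r2=M[100]=24
after XOR r5, r5, r2: r5=4^24=28
after MUL r5, r5, #4: r5=28*4=112
after SUB r2, r2, #20: r2=24-20=4
after ADD r4, r4, #4: r4=100+4=104
after SUB r7, r7, #1: r7=7-1=6
After step 10: r7 = 6.

6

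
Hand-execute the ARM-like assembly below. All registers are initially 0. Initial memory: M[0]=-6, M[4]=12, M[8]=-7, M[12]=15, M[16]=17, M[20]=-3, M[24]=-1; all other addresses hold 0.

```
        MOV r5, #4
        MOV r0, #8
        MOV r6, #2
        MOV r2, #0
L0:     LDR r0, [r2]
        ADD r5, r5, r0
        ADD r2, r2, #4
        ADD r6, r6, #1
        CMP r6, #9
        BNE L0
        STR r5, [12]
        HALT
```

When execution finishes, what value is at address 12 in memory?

after MOV r5, #4: r5=4
after MOV r0, #8: r0=8
after MOV r6, #2: r6=2
after MOV r2, #0: r2=0
after LDR r0, [r2]: r0=M[0]=-6
after ADD r5, r5, r0: r5=4+(-6)=-2
after ADD r2, r2, #4: r2=0+4=4
after ADD r6, r6, #1: r6=2+1=3
CMP r6, #9  (cmp 3,9)
BNE L0: taken
after LDR r0, [r2]: r0=M[4]=12
after ADD r5, r5, r0: r5=(-2)+12=10
after ADD r2, r2, #4: r2=4+4=8
after ADD r6, r6, #1: r6=3+1=4
CMP r6, #9  (cmp 4,9)
BNE L0: taken
after LDR r0, [r2]: r0=M[8]=-7
after ADD r5, r5, r0: r5=10+(-7)=3
after ADD r2, r2, #4: r2=8+4=12
after ADD r6, r6, #1: r6=4+1=5
CMP r6, #9  (cmp 5,9)
BNE L0: taken
after LDR r0, [r2]: r0=M[12]=15
after ADD r5, r5, r0: r5=3+15=18
after ADD r2, r2, #4: r2=12+4=16
after ADD r6, r6, #1: r6=5+1=6
CMP r6, #9  (cmp 6,9)
BNE L0: taken
after LDR r0, [r2]: r0=M[16]=17
after ADD r5, r5, r0: r5=18+17=35
after ADD r2, r2, #4: r2=16+4=20
after ADD r6, r6, #1: r6=6+1=7
CMP r6, #9  (cmp 7,9)
BNE L0: taken
after LDR r0, [r2]: r0=M[20]=-3
after ADD r5, r5, r0: r5=35+(-3)=32
after ADD r2, r2, #4: r2=20+4=24
after ADD r6, r6, #1: r6=7+1=8
CMP r6, #9  (cmp 8,9)
BNE L0: taken
after LDR r0, [r2]: r0=M[24]=-1
after ADD r5, r5, r0: r5=32+(-1)=31
after ADD r2, r2, #4: r2=24+4=28
after ADD r6, r6, #1: r6=8+1=9
CMP r6, #9  (cmp 9,9)
BNE L0: not taken
STR r5, [12] → M[12]=31
halt.

31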